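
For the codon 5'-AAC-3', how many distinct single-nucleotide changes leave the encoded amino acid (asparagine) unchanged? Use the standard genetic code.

Position 1: none → 0 synonymous.
Position 2: none → 0 synonymous.
Position 3: AAU → 1 synonymous.
Total: 0 + 0 + 1 = 1.

1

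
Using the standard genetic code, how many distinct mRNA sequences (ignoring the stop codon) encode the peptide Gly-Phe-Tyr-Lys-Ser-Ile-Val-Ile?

Gly: 4 codons.
Phe: 2 codons.
Tyr: 2 codons.
Lys: 2 codons.
Ser: 6 codons.
Ile: 3 codons.
Val: 4 codons.
Ile: 3 codons.
4 × 2 × 2 × 2 × 6 × 3 × 4 × 3 = 6912.

6912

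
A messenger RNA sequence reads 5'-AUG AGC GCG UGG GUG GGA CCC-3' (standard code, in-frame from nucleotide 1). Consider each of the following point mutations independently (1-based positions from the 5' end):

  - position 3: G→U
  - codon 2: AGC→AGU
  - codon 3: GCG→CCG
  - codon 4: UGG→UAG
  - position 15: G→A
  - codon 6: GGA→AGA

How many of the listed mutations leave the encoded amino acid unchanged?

Codon 1: AUG (Met) → AUU (Ile) — missense.
Codon 2: AGC (Ser) → AGU (Ser) — synonymous.
Codon 3: GCG (Ala) → CCG (Pro) — missense.
Codon 4: UGG (Trp) → UAG (Stop) — nonsense.
Codon 5: GUG (Val) → GUA (Val) — synonymous.
Codon 6: GGA (Gly) → AGA (Arg) — missense.
Synonymous: 2 of 6.

2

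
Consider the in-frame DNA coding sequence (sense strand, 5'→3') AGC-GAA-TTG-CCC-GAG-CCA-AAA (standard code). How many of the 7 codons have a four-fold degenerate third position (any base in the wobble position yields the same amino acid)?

2

Codon 1 AGC (Ser): third position 2-fold.
Codon 2 GAA (Glu): third position 2-fold.
Codon 3 TTG (Leu): third position 2-fold.
Codon 4 CCC (Pro): third position 4-fold.
Codon 5 GAG (Glu): third position 2-fold.
Codon 6 CCA (Pro): third position 4-fold.
Codon 7 AAA (Lys): third position 2-fold.
Four-fold degenerate third positions: 2.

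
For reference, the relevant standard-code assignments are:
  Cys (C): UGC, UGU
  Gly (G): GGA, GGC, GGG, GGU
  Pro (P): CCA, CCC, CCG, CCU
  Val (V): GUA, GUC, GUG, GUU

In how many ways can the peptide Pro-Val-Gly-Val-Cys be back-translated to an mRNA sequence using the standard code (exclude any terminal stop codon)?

Pro: 4 codons.
Val: 4 codons.
Gly: 4 codons.
Val: 4 codons.
Cys: 2 codons.
4 × 4 × 4 × 4 × 2 = 512.

512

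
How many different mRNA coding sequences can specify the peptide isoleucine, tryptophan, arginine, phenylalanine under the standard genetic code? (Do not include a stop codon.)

36

Ile: 3 codons.
Trp: 1 codon.
Arg: 6 codons.
Phe: 2 codons.
3 × 1 × 6 × 2 = 36.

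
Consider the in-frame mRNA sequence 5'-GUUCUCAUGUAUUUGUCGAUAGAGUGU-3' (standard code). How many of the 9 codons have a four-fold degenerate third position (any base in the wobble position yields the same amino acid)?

Codon 1 GUU (Val): third position 4-fold.
Codon 2 CUC (Leu): third position 4-fold.
Codon 3 AUG (Met): third position 1-fold.
Codon 4 UAU (Tyr): third position 2-fold.
Codon 5 UUG (Leu): third position 2-fold.
Codon 6 UCG (Ser): third position 4-fold.
Codon 7 AUA (Ile): third position 3-fold.
Codon 8 GAG (Glu): third position 2-fold.
Codon 9 UGU (Cys): third position 2-fold.
Four-fold degenerate third positions: 3.

3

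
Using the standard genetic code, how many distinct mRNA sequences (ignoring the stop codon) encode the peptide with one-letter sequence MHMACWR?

96

Met: 1 codon.
His: 2 codons.
Met: 1 codon.
Ala: 4 codons.
Cys: 2 codons.
Trp: 1 codon.
Arg: 6 codons.
1 × 2 × 1 × 4 × 2 × 1 × 6 = 96.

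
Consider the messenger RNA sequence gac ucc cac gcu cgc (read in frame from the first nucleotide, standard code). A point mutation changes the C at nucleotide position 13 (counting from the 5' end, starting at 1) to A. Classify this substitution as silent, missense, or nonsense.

Position 13 falls in codon 5: CGC → Arg.
After the substitution the codon is AGC → Ser.
Arg ≠ Ser, so this is a missense mutation.

missense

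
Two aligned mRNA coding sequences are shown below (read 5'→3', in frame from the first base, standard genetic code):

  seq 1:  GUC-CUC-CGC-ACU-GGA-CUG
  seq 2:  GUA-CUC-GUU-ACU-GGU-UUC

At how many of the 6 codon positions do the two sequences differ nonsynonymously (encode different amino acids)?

2

Codon 1: GUC Val / GUA Val — synonymous.
Codon 2: CUC Leu / CUC Leu — identical.
Codon 3: CGC Arg / GUU Val — nonsynonymous.
Codon 4: ACU Thr / ACU Thr — identical.
Codon 5: GGA Gly / GGU Gly — synonymous.
Codon 6: CUG Leu / UUC Phe — nonsynonymous.
Nonsynonymous differences: 2.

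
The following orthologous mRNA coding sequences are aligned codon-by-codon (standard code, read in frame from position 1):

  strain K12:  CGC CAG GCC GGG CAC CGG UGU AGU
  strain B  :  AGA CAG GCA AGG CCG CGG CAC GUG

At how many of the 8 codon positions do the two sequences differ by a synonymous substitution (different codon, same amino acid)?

2

Codon 1: CGC Arg / AGA Arg — synonymous.
Codon 2: CAG Gln / CAG Gln — identical.
Codon 3: GCC Ala / GCA Ala — synonymous.
Codon 4: GGG Gly / AGG Arg — nonsynonymous.
Codon 5: CAC His / CCG Pro — nonsynonymous.
Codon 6: CGG Arg / CGG Arg — identical.
Codon 7: UGU Cys / CAC His — nonsynonymous.
Codon 8: AGU Ser / GUG Val — nonsynonymous.
Synonymous differences: 2.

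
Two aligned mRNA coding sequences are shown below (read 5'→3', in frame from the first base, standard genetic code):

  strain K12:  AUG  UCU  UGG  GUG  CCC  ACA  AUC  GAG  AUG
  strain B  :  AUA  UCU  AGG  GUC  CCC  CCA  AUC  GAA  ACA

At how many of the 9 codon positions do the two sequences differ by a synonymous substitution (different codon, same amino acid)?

2

Codon 1: AUG Met / AUA Ile — nonsynonymous.
Codon 2: UCU Ser / UCU Ser — identical.
Codon 3: UGG Trp / AGG Arg — nonsynonymous.
Codon 4: GUG Val / GUC Val — synonymous.
Codon 5: CCC Pro / CCC Pro — identical.
Codon 6: ACA Thr / CCA Pro — nonsynonymous.
Codon 7: AUC Ile / AUC Ile — identical.
Codon 8: GAG Glu / GAA Glu — synonymous.
Codon 9: AUG Met / ACA Thr — nonsynonymous.
Synonymous differences: 2.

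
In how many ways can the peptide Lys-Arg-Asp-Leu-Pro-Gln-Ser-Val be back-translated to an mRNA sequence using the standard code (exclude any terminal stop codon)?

27648

Lys: 2 codons.
Arg: 6 codons.
Asp: 2 codons.
Leu: 6 codons.
Pro: 4 codons.
Gln: 2 codons.
Ser: 6 codons.
Val: 4 codons.
2 × 6 × 2 × 6 × 4 × 2 × 6 × 4 = 27648.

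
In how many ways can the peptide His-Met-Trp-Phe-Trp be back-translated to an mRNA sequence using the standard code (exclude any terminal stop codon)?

4

His: 2 codons.
Met: 1 codon.
Trp: 1 codon.
Phe: 2 codons.
Trp: 1 codon.
2 × 1 × 1 × 2 × 1 = 4.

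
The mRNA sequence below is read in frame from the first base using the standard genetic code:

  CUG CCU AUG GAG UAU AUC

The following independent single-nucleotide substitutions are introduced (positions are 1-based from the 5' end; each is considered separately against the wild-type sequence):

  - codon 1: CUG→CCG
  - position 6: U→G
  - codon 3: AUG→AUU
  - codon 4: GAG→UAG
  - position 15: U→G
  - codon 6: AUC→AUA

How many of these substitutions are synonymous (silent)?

Codon 1: CUG (Leu) → CCG (Pro) — missense.
Codon 2: CCU (Pro) → CCG (Pro) — synonymous.
Codon 3: AUG (Met) → AUU (Ile) — missense.
Codon 4: GAG (Glu) → UAG (Stop) — nonsense.
Codon 5: UAU (Tyr) → UAG (Stop) — nonsense.
Codon 6: AUC (Ile) → AUA (Ile) — synonymous.
Synonymous: 2 of 6.

2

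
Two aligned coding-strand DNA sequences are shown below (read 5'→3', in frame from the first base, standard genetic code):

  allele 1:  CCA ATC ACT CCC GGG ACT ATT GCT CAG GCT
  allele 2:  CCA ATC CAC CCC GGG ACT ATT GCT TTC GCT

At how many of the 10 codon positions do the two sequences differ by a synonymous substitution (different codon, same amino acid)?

Codon 1: CCA Pro / CCA Pro — identical.
Codon 2: ATC Ile / ATC Ile — identical.
Codon 3: ACT Thr / CAC His — nonsynonymous.
Codon 4: CCC Pro / CCC Pro — identical.
Codon 5: GGG Gly / GGG Gly — identical.
Codon 6: ACT Thr / ACT Thr — identical.
Codon 7: ATT Ile / ATT Ile — identical.
Codon 8: GCT Ala / GCT Ala — identical.
Codon 9: CAG Gln / TTC Phe — nonsynonymous.
Codon 10: GCT Ala / GCT Ala — identical.
Synonymous differences: 0.

0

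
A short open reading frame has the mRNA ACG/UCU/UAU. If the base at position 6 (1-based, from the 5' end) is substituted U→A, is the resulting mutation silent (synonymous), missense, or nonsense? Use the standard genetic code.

silent

Position 6 falls in codon 2: UCU → Ser.
After the substitution the codon is UCA → Ser.
Both encode Ser, so the change is synonymous.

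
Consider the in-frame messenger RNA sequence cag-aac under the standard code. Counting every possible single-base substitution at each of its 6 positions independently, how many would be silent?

Codon 1 (CAG, Gln): 1 synonymous substitution.
Codon 2 (AAC, Asn): 1 synonymous substitution.
Total: 1 + 1 = 2.

2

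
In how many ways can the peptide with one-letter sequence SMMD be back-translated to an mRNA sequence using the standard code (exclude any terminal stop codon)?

12

Ser: 6 codons.
Met: 1 codon.
Met: 1 codon.
Asp: 2 codons.
6 × 1 × 1 × 2 = 12.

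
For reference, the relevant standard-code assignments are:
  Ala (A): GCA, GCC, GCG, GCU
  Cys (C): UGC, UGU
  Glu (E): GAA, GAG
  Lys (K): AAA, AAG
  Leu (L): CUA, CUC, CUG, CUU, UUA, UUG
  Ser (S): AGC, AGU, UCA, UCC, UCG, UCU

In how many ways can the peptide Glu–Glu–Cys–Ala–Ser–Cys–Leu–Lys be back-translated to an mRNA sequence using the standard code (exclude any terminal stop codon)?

Glu: 2 codons.
Glu: 2 codons.
Cys: 2 codons.
Ala: 4 codons.
Ser: 6 codons.
Cys: 2 codons.
Leu: 6 codons.
Lys: 2 codons.
2 × 2 × 2 × 4 × 6 × 2 × 6 × 2 = 4608.

4608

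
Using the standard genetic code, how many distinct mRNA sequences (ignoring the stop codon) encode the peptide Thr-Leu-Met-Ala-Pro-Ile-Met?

1152

Thr: 4 codons.
Leu: 6 codons.
Met: 1 codon.
Ala: 4 codons.
Pro: 4 codons.
Ile: 3 codons.
Met: 1 codon.
4 × 6 × 1 × 4 × 4 × 3 × 1 = 1152.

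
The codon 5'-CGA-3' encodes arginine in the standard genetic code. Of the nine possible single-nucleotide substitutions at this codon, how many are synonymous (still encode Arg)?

4

Position 1: AGA → 1 synonymous.
Position 2: none → 0 synonymous.
Position 3: CGU, CGC, CGG → 3 synonymous.
Total: 1 + 0 + 3 = 4.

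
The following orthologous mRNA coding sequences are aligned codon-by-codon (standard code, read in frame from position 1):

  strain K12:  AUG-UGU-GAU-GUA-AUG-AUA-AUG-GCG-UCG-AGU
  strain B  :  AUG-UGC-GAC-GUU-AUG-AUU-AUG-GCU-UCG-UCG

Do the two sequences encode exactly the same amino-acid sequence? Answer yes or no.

yes

Codon 1: AUG Met / AUG Met — identical.
Codon 2: UGU Cys / UGC Cys — synonymous.
Codon 3: GAU Asp / GAC Asp — synonymous.
Codon 4: GUA Val / GUU Val — synonymous.
Codon 5: AUG Met / AUG Met — identical.
Codon 6: AUA Ile / AUU Ile — synonymous.
Codon 7: AUG Met / AUG Met — identical.
Codon 8: GCG Ala / GCU Ala — synonymous.
Codon 9: UCG Ser / UCG Ser — identical.
Codon 10: AGU Ser / UCG Ser — synonymous.
Nonsynonymous differences: 0 → same protein.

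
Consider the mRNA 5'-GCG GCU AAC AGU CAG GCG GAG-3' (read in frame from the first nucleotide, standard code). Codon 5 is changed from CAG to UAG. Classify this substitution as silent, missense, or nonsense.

nonsense

Position 13 falls in codon 5: CAG → Gln.
After the substitution the codon is UAG → Stop.
The new codon is a stop codon, so this is a nonsense mutation.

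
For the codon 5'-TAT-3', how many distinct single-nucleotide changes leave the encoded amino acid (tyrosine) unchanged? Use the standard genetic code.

Position 1: none → 0 synonymous.
Position 2: none → 0 synonymous.
Position 3: TAC → 1 synonymous.
Total: 0 + 0 + 1 = 1.

1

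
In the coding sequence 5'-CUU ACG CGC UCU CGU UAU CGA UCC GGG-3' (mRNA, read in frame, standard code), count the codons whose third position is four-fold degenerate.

Codon 1 CUU (Leu): third position 4-fold.
Codon 2 ACG (Thr): third position 4-fold.
Codon 3 CGC (Arg): third position 4-fold.
Codon 4 UCU (Ser): third position 4-fold.
Codon 5 CGU (Arg): third position 4-fold.
Codon 6 UAU (Tyr): third position 2-fold.
Codon 7 CGA (Arg): third position 4-fold.
Codon 8 UCC (Ser): third position 4-fold.
Codon 9 GGG (Gly): third position 4-fold.
Four-fold degenerate third positions: 8.

8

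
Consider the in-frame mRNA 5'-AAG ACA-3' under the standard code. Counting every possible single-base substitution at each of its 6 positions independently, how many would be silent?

4

Codon 1 (AAG, Lys): 1 synonymous substitution.
Codon 2 (ACA, Thr): 3 synonymous substitutions.
Total: 1 + 3 = 4.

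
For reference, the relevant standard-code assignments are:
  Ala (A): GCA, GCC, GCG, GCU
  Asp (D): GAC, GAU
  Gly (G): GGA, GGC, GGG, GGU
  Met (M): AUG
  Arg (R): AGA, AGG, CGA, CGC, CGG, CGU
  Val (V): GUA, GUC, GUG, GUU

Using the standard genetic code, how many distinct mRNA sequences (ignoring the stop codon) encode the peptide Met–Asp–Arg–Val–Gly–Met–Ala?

768

Met: 1 codon.
Asp: 2 codons.
Arg: 6 codons.
Val: 4 codons.
Gly: 4 codons.
Met: 1 codon.
Ala: 4 codons.
1 × 2 × 6 × 4 × 4 × 1 × 4 = 768.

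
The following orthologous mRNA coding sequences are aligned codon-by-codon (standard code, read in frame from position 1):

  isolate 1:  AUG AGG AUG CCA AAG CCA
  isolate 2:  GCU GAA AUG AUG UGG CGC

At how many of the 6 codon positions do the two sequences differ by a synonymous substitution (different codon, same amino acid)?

Codon 1: AUG Met / GCU Ala — nonsynonymous.
Codon 2: AGG Arg / GAA Glu — nonsynonymous.
Codon 3: AUG Met / AUG Met — identical.
Codon 4: CCA Pro / AUG Met — nonsynonymous.
Codon 5: AAG Lys / UGG Trp — nonsynonymous.
Codon 6: CCA Pro / CGC Arg — nonsynonymous.
Synonymous differences: 0.

0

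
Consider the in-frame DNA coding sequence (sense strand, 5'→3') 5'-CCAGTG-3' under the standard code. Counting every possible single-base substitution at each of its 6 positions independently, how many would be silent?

Codon 1 (CCA, Pro): 3 synonymous substitutions.
Codon 2 (GTG, Val): 3 synonymous substitutions.
Total: 3 + 3 = 6.

6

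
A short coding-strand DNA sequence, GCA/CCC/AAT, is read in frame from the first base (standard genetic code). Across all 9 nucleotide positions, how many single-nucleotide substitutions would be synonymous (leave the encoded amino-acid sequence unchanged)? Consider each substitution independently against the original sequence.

7

Codon 1 (GCA, Ala): 3 synonymous substitutions.
Codon 2 (CCC, Pro): 3 synonymous substitutions.
Codon 3 (AAT, Asn): 1 synonymous substitution.
Total: 3 + 3 + 1 = 7.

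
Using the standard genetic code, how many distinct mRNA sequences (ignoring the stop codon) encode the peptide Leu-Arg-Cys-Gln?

144

Leu: 6 codons.
Arg: 6 codons.
Cys: 2 codons.
Gln: 2 codons.
6 × 6 × 2 × 2 = 144.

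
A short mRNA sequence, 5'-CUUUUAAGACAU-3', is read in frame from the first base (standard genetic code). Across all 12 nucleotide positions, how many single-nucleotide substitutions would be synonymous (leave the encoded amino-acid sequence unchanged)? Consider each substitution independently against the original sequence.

Codon 1 (CUU, Leu): 3 synonymous substitutions.
Codon 2 (UUA, Leu): 2 synonymous substitutions.
Codon 3 (AGA, Arg): 2 synonymous substitutions.
Codon 4 (CAU, His): 1 synonymous substitution.
Total: 3 + 2 + 2 + 1 = 8.

8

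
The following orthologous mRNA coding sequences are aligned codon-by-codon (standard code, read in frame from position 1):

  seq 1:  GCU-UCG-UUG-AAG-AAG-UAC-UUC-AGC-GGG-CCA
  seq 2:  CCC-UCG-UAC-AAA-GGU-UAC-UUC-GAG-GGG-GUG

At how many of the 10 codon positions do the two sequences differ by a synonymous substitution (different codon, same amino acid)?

Codon 1: GCU Ala / CCC Pro — nonsynonymous.
Codon 2: UCG Ser / UCG Ser — identical.
Codon 3: UUG Leu / UAC Tyr — nonsynonymous.
Codon 4: AAG Lys / AAA Lys — synonymous.
Codon 5: AAG Lys / GGU Gly — nonsynonymous.
Codon 6: UAC Tyr / UAC Tyr — identical.
Codon 7: UUC Phe / UUC Phe — identical.
Codon 8: AGC Ser / GAG Glu — nonsynonymous.
Codon 9: GGG Gly / GGG Gly — identical.
Codon 10: CCA Pro / GUG Val — nonsynonymous.
Synonymous differences: 1.

1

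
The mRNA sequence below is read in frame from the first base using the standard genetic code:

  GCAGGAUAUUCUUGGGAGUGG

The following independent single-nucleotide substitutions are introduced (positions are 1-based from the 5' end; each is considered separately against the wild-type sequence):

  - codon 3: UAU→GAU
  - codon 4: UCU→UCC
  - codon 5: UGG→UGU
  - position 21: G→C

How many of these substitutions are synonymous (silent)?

Codon 3: UAU (Tyr) → GAU (Asp) — missense.
Codon 4: UCU (Ser) → UCC (Ser) — synonymous.
Codon 5: UGG (Trp) → UGU (Cys) — missense.
Codon 7: UGG (Trp) → UGC (Cys) — missense.
Synonymous: 1 of 4.

1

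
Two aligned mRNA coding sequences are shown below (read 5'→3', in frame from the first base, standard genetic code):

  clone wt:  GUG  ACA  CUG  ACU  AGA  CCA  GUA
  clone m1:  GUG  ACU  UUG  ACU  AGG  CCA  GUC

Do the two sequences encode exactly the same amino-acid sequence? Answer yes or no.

yes

Codon 1: GUG Val / GUG Val — identical.
Codon 2: ACA Thr / ACU Thr — synonymous.
Codon 3: CUG Leu / UUG Leu — synonymous.
Codon 4: ACU Thr / ACU Thr — identical.
Codon 5: AGA Arg / AGG Arg — synonymous.
Codon 6: CCA Pro / CCA Pro — identical.
Codon 7: GUA Val / GUC Val — synonymous.
Nonsynonymous differences: 0 → same protein.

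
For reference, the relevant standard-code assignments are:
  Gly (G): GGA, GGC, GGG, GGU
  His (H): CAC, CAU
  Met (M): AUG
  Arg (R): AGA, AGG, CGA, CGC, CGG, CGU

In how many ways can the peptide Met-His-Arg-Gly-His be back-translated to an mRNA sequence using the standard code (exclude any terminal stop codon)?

Met: 1 codon.
His: 2 codons.
Arg: 6 codons.
Gly: 4 codons.
His: 2 codons.
1 × 2 × 6 × 4 × 2 = 96.

96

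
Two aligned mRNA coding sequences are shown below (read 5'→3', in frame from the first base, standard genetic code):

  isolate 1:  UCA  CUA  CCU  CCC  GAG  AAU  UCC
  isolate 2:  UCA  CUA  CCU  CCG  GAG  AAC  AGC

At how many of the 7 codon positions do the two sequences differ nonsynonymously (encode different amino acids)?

Codon 1: UCA Ser / UCA Ser — identical.
Codon 2: CUA Leu / CUA Leu — identical.
Codon 3: CCU Pro / CCU Pro — identical.
Codon 4: CCC Pro / CCG Pro — synonymous.
Codon 5: GAG Glu / GAG Glu — identical.
Codon 6: AAU Asn / AAC Asn — synonymous.
Codon 7: UCC Ser / AGC Ser — synonymous.
Nonsynonymous differences: 0.

0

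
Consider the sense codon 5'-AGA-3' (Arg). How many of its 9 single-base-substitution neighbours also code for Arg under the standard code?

2

Position 1: CGA → 1 synonymous.
Position 2: none → 0 synonymous.
Position 3: AGG → 1 synonymous.
Total: 1 + 0 + 1 = 2.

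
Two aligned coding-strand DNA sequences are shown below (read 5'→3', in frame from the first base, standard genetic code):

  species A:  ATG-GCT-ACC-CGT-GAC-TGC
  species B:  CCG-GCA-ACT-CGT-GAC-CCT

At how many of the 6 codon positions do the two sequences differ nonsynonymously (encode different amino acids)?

Codon 1: ATG Met / CCG Pro — nonsynonymous.
Codon 2: GCT Ala / GCA Ala — synonymous.
Codon 3: ACC Thr / ACT Thr — synonymous.
Codon 4: CGT Arg / CGT Arg — identical.
Codon 5: GAC Asp / GAC Asp — identical.
Codon 6: TGC Cys / CCT Pro — nonsynonymous.
Nonsynonymous differences: 2.

2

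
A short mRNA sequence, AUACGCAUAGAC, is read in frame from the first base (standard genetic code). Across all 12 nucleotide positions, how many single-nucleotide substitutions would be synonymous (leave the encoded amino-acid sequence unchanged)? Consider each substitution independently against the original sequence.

8

Codon 1 (AUA, Ile): 2 synonymous substitutions.
Codon 2 (CGC, Arg): 3 synonymous substitutions.
Codon 3 (AUA, Ile): 2 synonymous substitutions.
Codon 4 (GAC, Asp): 1 synonymous substitution.
Total: 2 + 3 + 2 + 1 = 8.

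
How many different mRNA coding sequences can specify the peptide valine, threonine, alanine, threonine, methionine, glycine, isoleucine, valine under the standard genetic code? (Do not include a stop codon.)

12288

Val: 4 codons.
Thr: 4 codons.
Ala: 4 codons.
Thr: 4 codons.
Met: 1 codon.
Gly: 4 codons.
Ile: 3 codons.
Val: 4 codons.
4 × 4 × 4 × 4 × 1 × 4 × 3 × 4 = 12288.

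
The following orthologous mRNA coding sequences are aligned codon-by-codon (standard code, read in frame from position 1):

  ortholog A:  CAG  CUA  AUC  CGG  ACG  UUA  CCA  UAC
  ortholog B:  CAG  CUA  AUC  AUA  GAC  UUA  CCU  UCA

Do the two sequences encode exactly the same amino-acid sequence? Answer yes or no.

no

Codon 1: CAG Gln / CAG Gln — identical.
Codon 2: CUA Leu / CUA Leu — identical.
Codon 3: AUC Ile / AUC Ile — identical.
Codon 4: CGG Arg / AUA Ile — nonsynonymous.
Codon 5: ACG Thr / GAC Asp — nonsynonymous.
Codon 6: UUA Leu / UUA Leu — identical.
Codon 7: CCA Pro / CCU Pro — synonymous.
Codon 8: UAC Tyr / UCA Ser — nonsynonymous.
Nonsynonymous differences: 3 → different protein.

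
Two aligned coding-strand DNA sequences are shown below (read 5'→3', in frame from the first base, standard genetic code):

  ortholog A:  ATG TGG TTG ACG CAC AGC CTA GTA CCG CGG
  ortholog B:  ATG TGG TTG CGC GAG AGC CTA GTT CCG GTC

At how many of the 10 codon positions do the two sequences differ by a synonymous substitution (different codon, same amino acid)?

1

Codon 1: ATG Met / ATG Met — identical.
Codon 2: TGG Trp / TGG Trp — identical.
Codon 3: TTG Leu / TTG Leu — identical.
Codon 4: ACG Thr / CGC Arg — nonsynonymous.
Codon 5: CAC His / GAG Glu — nonsynonymous.
Codon 6: AGC Ser / AGC Ser — identical.
Codon 7: CTA Leu / CTA Leu — identical.
Codon 8: GTA Val / GTT Val — synonymous.
Codon 9: CCG Pro / CCG Pro — identical.
Codon 10: CGG Arg / GTC Val — nonsynonymous.
Synonymous differences: 1.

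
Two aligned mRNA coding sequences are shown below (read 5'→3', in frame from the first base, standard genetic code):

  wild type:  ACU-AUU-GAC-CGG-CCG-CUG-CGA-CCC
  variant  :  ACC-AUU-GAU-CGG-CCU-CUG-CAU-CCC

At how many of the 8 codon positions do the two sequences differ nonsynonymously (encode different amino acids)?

Codon 1: ACU Thr / ACC Thr — synonymous.
Codon 2: AUU Ile / AUU Ile — identical.
Codon 3: GAC Asp / GAU Asp — synonymous.
Codon 4: CGG Arg / CGG Arg — identical.
Codon 5: CCG Pro / CCU Pro — synonymous.
Codon 6: CUG Leu / CUG Leu — identical.
Codon 7: CGA Arg / CAU His — nonsynonymous.
Codon 8: CCC Pro / CCC Pro — identical.
Nonsynonymous differences: 1.

1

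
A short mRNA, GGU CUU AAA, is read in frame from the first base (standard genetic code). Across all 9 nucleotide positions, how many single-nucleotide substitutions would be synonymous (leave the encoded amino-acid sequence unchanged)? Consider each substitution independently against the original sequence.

Codon 1 (GGU, Gly): 3 synonymous substitutions.
Codon 2 (CUU, Leu): 3 synonymous substitutions.
Codon 3 (AAA, Lys): 1 synonymous substitution.
Total: 3 + 3 + 1 = 7.

7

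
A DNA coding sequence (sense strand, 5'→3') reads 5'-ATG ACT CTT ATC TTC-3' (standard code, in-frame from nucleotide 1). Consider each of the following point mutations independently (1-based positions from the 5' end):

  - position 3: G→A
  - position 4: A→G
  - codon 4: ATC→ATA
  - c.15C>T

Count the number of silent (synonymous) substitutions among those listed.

Codon 1: ATG (Met) → ATA (Ile) — missense.
Codon 2: ACT (Thr) → GCT (Ala) — missense.
Codon 4: ATC (Ile) → ATA (Ile) — synonymous.
Codon 5: TTC (Phe) → TTT (Phe) — synonymous.
Synonymous: 2 of 4.

2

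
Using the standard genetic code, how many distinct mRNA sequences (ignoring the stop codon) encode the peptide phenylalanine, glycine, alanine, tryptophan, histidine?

Phe: 2 codons.
Gly: 4 codons.
Ala: 4 codons.
Trp: 1 codon.
His: 2 codons.
2 × 4 × 4 × 1 × 2 = 64.

64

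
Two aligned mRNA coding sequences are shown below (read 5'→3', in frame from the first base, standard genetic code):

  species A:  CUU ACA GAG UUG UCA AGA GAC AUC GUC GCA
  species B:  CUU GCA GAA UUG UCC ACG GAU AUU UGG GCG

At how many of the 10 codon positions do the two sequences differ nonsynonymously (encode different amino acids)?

3

Codon 1: CUU Leu / CUU Leu — identical.
Codon 2: ACA Thr / GCA Ala — nonsynonymous.
Codon 3: GAG Glu / GAA Glu — synonymous.
Codon 4: UUG Leu / UUG Leu — identical.
Codon 5: UCA Ser / UCC Ser — synonymous.
Codon 6: AGA Arg / ACG Thr — nonsynonymous.
Codon 7: GAC Asp / GAU Asp — synonymous.
Codon 8: AUC Ile / AUU Ile — synonymous.
Codon 9: GUC Val / UGG Trp — nonsynonymous.
Codon 10: GCA Ala / GCG Ala — synonymous.
Nonsynonymous differences: 3.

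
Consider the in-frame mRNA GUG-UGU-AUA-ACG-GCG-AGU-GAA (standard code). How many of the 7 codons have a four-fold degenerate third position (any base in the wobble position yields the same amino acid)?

3

Codon 1 GUG (Val): third position 4-fold.
Codon 2 UGU (Cys): third position 2-fold.
Codon 3 AUA (Ile): third position 3-fold.
Codon 4 ACG (Thr): third position 4-fold.
Codon 5 GCG (Ala): third position 4-fold.
Codon 6 AGU (Ser): third position 2-fold.
Codon 7 GAA (Glu): third position 2-fold.
Four-fold degenerate third positions: 3.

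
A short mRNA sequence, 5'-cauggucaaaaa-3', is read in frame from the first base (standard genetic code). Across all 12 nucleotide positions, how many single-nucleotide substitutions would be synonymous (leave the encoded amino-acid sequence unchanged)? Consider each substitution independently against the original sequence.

Codon 1 (CAU, His): 1 synonymous substitution.
Codon 2 (GGU, Gly): 3 synonymous substitutions.
Codon 3 (CAA, Gln): 1 synonymous substitution.
Codon 4 (AAA, Lys): 1 synonymous substitution.
Total: 1 + 3 + 1 + 1 = 6.

6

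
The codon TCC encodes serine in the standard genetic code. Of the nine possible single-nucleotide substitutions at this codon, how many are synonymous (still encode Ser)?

3

Position 1: none → 0 synonymous.
Position 2: none → 0 synonymous.
Position 3: TCT, TCA, TCG → 3 synonymous.
Total: 0 + 0 + 3 = 3.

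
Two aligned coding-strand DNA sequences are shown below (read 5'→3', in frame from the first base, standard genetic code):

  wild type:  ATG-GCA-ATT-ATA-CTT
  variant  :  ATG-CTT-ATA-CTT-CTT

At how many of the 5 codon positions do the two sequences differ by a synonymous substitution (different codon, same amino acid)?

Codon 1: ATG Met / ATG Met — identical.
Codon 2: GCA Ala / CTT Leu — nonsynonymous.
Codon 3: ATT Ile / ATA Ile — synonymous.
Codon 4: ATA Ile / CTT Leu — nonsynonymous.
Codon 5: CTT Leu / CTT Leu — identical.
Synonymous differences: 1.

1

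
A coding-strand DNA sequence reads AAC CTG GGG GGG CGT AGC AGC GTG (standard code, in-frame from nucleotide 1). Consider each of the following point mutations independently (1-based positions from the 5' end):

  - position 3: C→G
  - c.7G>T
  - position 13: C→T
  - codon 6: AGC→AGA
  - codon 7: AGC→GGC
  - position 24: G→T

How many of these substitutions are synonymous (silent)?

Codon 1: AAC (Asn) → AAG (Lys) — missense.
Codon 3: GGG (Gly) → TGG (Trp) — missense.
Codon 5: CGT (Arg) → TGT (Cys) — missense.
Codon 6: AGC (Ser) → AGA (Arg) — missense.
Codon 7: AGC (Ser) → GGC (Gly) — missense.
Codon 8: GTG (Val) → GTT (Val) — synonymous.
Synonymous: 1 of 6.

1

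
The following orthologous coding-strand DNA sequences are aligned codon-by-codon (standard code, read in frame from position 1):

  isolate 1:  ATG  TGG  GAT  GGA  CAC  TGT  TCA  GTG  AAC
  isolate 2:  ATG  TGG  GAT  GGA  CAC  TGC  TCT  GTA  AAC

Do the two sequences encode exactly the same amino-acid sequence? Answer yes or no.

Codon 1: ATG Met / ATG Met — identical.
Codon 2: TGG Trp / TGG Trp — identical.
Codon 3: GAT Asp / GAT Asp — identical.
Codon 4: GGA Gly / GGA Gly — identical.
Codon 5: CAC His / CAC His — identical.
Codon 6: TGT Cys / TGC Cys — synonymous.
Codon 7: TCA Ser / TCT Ser — synonymous.
Codon 8: GTG Val / GTA Val — synonymous.
Codon 9: AAC Asn / AAC Asn — identical.
Nonsynonymous differences: 0 → same protein.

yes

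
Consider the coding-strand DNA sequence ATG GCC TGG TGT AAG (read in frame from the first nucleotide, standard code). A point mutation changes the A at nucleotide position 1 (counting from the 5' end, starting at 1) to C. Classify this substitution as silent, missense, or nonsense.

Position 1 falls in codon 1: ATG → Met.
After the substitution the codon is CTG → Leu.
Met ≠ Leu, so this is a missense mutation.

missense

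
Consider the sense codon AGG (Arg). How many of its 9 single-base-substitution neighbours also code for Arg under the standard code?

Position 1: CGG → 1 synonymous.
Position 2: none → 0 synonymous.
Position 3: AGA → 1 synonymous.
Total: 1 + 0 + 1 = 2.

2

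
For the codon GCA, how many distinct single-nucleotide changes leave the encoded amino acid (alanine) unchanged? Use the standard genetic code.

Position 1: none → 0 synonymous.
Position 2: none → 0 synonymous.
Position 3: GCT, GCC, GCG → 3 synonymous.
Total: 0 + 0 + 3 = 3.

3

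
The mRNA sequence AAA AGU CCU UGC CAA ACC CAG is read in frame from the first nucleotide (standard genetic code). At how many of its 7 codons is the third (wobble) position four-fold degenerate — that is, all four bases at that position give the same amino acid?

2

Codon 1 AAA (Lys): third position 2-fold.
Codon 2 AGU (Ser): third position 2-fold.
Codon 3 CCU (Pro): third position 4-fold.
Codon 4 UGC (Cys): third position 2-fold.
Codon 5 CAA (Gln): third position 2-fold.
Codon 6 ACC (Thr): third position 4-fold.
Codon 7 CAG (Gln): third position 2-fold.
Four-fold degenerate third positions: 2.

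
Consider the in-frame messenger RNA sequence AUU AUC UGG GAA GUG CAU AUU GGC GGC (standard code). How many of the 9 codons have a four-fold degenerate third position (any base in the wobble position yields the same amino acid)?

Codon 1 AUU (Ile): third position 3-fold.
Codon 2 AUC (Ile): third position 3-fold.
Codon 3 UGG (Trp): third position 1-fold.
Codon 4 GAA (Glu): third position 2-fold.
Codon 5 GUG (Val): third position 4-fold.
Codon 6 CAU (His): third position 2-fold.
Codon 7 AUU (Ile): third position 3-fold.
Codon 8 GGC (Gly): third position 4-fold.
Codon 9 GGC (Gly): third position 4-fold.
Four-fold degenerate third positions: 3.

3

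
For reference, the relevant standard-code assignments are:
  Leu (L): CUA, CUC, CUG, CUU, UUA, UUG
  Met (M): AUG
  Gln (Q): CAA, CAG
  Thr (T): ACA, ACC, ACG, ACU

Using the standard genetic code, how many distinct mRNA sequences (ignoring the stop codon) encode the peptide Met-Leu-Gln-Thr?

48

Met: 1 codon.
Leu: 6 codons.
Gln: 2 codons.
Thr: 4 codons.
1 × 6 × 2 × 4 = 48.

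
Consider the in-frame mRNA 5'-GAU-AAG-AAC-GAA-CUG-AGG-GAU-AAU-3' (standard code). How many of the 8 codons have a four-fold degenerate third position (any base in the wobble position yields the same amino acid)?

Codon 1 GAU (Asp): third position 2-fold.
Codon 2 AAG (Lys): third position 2-fold.
Codon 3 AAC (Asn): third position 2-fold.
Codon 4 GAA (Glu): third position 2-fold.
Codon 5 CUG (Leu): third position 4-fold.
Codon 6 AGG (Arg): third position 2-fold.
Codon 7 GAU (Asp): third position 2-fold.
Codon 8 AAU (Asn): third position 2-fold.
Four-fold degenerate third positions: 1.

1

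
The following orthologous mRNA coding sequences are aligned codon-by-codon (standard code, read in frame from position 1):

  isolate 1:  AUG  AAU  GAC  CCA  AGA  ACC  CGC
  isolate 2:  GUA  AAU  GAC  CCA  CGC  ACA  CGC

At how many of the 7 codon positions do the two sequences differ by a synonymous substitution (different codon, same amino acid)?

2

Codon 1: AUG Met / GUA Val — nonsynonymous.
Codon 2: AAU Asn / AAU Asn — identical.
Codon 3: GAC Asp / GAC Asp — identical.
Codon 4: CCA Pro / CCA Pro — identical.
Codon 5: AGA Arg / CGC Arg — synonymous.
Codon 6: ACC Thr / ACA Thr — synonymous.
Codon 7: CGC Arg / CGC Arg — identical.
Synonymous differences: 2.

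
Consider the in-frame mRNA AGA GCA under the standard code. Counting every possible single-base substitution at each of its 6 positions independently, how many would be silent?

5

Codon 1 (AGA, Arg): 2 synonymous substitutions.
Codon 2 (GCA, Ala): 3 synonymous substitutions.
Total: 2 + 3 = 5.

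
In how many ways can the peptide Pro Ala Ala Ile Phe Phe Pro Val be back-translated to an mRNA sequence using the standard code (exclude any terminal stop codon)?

Pro: 4 codons.
Ala: 4 codons.
Ala: 4 codons.
Ile: 3 codons.
Phe: 2 codons.
Phe: 2 codons.
Pro: 4 codons.
Val: 4 codons.
4 × 4 × 4 × 3 × 2 × 2 × 4 × 4 = 12288.

12288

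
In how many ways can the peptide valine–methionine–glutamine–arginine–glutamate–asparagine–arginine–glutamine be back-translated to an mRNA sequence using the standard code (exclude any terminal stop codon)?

2304

Val: 4 codons.
Met: 1 codon.
Gln: 2 codons.
Arg: 6 codons.
Glu: 2 codons.
Asn: 2 codons.
Arg: 6 codons.
Gln: 2 codons.
4 × 1 × 2 × 6 × 2 × 2 × 6 × 2 = 2304.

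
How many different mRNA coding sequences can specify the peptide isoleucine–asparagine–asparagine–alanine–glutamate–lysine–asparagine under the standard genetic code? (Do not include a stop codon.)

Ile: 3 codons.
Asn: 2 codons.
Asn: 2 codons.
Ala: 4 codons.
Glu: 2 codons.
Lys: 2 codons.
Asn: 2 codons.
3 × 2 × 2 × 4 × 2 × 2 × 2 = 384.

384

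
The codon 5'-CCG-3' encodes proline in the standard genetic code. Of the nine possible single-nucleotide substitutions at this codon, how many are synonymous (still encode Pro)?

3

Position 1: none → 0 synonymous.
Position 2: none → 0 synonymous.
Position 3: CCU, CCC, CCA → 3 synonymous.
Total: 0 + 0 + 3 = 3.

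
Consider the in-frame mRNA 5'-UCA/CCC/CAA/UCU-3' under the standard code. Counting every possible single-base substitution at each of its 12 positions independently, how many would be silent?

Codon 1 (UCA, Ser): 3 synonymous substitutions.
Codon 2 (CCC, Pro): 3 synonymous substitutions.
Codon 3 (CAA, Gln): 1 synonymous substitution.
Codon 4 (UCU, Ser): 3 synonymous substitutions.
Total: 3 + 3 + 1 + 3 = 10.

10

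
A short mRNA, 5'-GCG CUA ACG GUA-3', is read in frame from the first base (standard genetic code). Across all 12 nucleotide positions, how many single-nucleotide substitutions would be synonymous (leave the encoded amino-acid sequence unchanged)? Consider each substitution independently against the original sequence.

13

Codon 1 (GCG, Ala): 3 synonymous substitutions.
Codon 2 (CUA, Leu): 4 synonymous substitutions.
Codon 3 (ACG, Thr): 3 synonymous substitutions.
Codon 4 (GUA, Val): 3 synonymous substitutions.
Total: 3 + 4 + 3 + 3 = 13.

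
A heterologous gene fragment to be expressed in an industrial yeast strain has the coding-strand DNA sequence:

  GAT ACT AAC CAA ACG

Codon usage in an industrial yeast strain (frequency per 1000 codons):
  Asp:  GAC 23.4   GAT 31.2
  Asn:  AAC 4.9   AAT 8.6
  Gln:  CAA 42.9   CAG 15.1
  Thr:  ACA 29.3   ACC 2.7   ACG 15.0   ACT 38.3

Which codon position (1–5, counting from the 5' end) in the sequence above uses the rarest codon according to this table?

3

Codon 1 GAT (Asp): 31.2 per 1000.
Codon 2 ACT (Thr): 38.3 per 1000.
Codon 3 AAC (Asn): 4.9 per 1000.
Codon 4 CAA (Gln): 42.9 per 1000.
Codon 5 ACG (Thr): 15.0 per 1000.
Lowest frequency is 4.9 at codon 3.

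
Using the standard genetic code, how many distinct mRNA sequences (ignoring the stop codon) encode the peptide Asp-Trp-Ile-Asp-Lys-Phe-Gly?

192

Asp: 2 codons.
Trp: 1 codon.
Ile: 3 codons.
Asp: 2 codons.
Lys: 2 codons.
Phe: 2 codons.
Gly: 4 codons.
2 × 1 × 3 × 2 × 2 × 2 × 4 = 192.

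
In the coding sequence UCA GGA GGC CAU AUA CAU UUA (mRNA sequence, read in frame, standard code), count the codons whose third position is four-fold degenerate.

3

Codon 1 UCA (Ser): third position 4-fold.
Codon 2 GGA (Gly): third position 4-fold.
Codon 3 GGC (Gly): third position 4-fold.
Codon 4 CAU (His): third position 2-fold.
Codon 5 AUA (Ile): third position 3-fold.
Codon 6 CAU (His): third position 2-fold.
Codon 7 UUA (Leu): third position 2-fold.
Four-fold degenerate third positions: 3.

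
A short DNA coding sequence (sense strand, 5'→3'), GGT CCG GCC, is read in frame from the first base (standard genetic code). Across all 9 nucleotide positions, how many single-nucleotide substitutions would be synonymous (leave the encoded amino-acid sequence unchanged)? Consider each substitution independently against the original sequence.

Codon 1 (GGT, Gly): 3 synonymous substitutions.
Codon 2 (CCG, Pro): 3 synonymous substitutions.
Codon 3 (GCC, Ala): 3 synonymous substitutions.
Total: 3 + 3 + 3 = 9.

9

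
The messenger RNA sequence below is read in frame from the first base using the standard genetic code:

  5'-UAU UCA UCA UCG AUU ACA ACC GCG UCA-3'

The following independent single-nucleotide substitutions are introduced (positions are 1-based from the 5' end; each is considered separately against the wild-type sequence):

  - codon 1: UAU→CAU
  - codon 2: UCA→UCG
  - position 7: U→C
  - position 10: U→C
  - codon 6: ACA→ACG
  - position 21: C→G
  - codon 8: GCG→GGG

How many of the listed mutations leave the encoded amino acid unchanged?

Codon 1: UAU (Tyr) → CAU (His) — missense.
Codon 2: UCA (Ser) → UCG (Ser) — synonymous.
Codon 3: UCA (Ser) → CCA (Pro) — missense.
Codon 4: UCG (Ser) → CCG (Pro) — missense.
Codon 6: ACA (Thr) → ACG (Thr) — synonymous.
Codon 7: ACC (Thr) → ACG (Thr) — synonymous.
Codon 8: GCG (Ala) → GGG (Gly) — missense.
Synonymous: 3 of 7.

3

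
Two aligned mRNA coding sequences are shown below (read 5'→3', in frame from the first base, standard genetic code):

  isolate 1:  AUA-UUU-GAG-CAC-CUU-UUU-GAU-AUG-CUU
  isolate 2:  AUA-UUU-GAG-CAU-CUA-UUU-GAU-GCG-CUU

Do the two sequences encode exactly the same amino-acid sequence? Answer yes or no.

Codon 1: AUA Ile / AUA Ile — identical.
Codon 2: UUU Phe / UUU Phe — identical.
Codon 3: GAG Glu / GAG Glu — identical.
Codon 4: CAC His / CAU His — synonymous.
Codon 5: CUU Leu / CUA Leu — synonymous.
Codon 6: UUU Phe / UUU Phe — identical.
Codon 7: GAU Asp / GAU Asp — identical.
Codon 8: AUG Met / GCG Ala — nonsynonymous.
Codon 9: CUU Leu / CUU Leu — identical.
Nonsynonymous differences: 1 → different protein.

no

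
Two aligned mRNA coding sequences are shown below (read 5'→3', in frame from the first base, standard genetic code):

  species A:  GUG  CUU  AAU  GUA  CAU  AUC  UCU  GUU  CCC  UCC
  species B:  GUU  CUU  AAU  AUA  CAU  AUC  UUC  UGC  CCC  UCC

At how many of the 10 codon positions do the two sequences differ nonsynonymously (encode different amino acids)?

3

Codon 1: GUG Val / GUU Val — synonymous.
Codon 2: CUU Leu / CUU Leu — identical.
Codon 3: AAU Asn / AAU Asn — identical.
Codon 4: GUA Val / AUA Ile — nonsynonymous.
Codon 5: CAU His / CAU His — identical.
Codon 6: AUC Ile / AUC Ile — identical.
Codon 7: UCU Ser / UUC Phe — nonsynonymous.
Codon 8: GUU Val / UGC Cys — nonsynonymous.
Codon 9: CCC Pro / CCC Pro — identical.
Codon 10: UCC Ser / UCC Ser — identical.
Nonsynonymous differences: 3.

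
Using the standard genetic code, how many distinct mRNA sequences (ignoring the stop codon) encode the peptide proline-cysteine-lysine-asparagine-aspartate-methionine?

Pro: 4 codons.
Cys: 2 codons.
Lys: 2 codons.
Asn: 2 codons.
Asp: 2 codons.
Met: 1 codon.
4 × 2 × 2 × 2 × 2 × 1 = 64.

64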